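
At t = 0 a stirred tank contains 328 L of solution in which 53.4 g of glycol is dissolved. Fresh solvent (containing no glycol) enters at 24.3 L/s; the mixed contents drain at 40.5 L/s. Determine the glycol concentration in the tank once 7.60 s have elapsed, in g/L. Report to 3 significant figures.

Total volume: dV/dt = Q_in − Q_out = -16.200 L/s, so V(t) = 328 − 16.200 t and V(7.60) = 204.88 L.
No glycol enters, so dm/dt = −Q_out · (m/V).
dm/m = −Q_out dt/(V₀ − 16.200 t); integrating gives ln(m/m₀) = −(Q_out/(Q_in−Q_out)) ln(V/V₀).
m = m₀ (V₀/V)^(Q_out/(Q_in−Q_out)) = 53.4 × (328/204.88)^(-2.5000) = 16.467 g.
C = m/V = 16.467/204.88 = 0.080372 g/L.

0.0804 g/L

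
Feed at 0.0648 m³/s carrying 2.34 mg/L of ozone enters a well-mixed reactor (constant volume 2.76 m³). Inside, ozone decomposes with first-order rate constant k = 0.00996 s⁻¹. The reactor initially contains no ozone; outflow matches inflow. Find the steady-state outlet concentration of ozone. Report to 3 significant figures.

1.64 mg/L

Accumulation = in − out − consumed: V dC/dt = Q C_in − Q C − k V C.
At steady state: 0 = Q C_in − (Q + kV) C_ss, so C_ss = Q C_in/(Q + kV).
C_ss = 0.0648·2.34/(0.0648 + 0.00996·2.76) = 0.15163/0.092290 = 1.6430 mg/L.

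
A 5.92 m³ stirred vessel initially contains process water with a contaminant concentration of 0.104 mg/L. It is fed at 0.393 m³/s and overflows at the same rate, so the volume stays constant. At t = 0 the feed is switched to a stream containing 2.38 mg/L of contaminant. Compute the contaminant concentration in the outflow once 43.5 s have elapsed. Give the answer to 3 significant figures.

2.25 mg/L

Accumulation = in − out for the solute gives V dC/dt = Q(C_in − C).
So dC/dt = (C_in − C)/τ with τ = V/Q = 5.92/0.393 = 15.064 s.
Integrating: C(t) = C_in + (C₀ − C_in) e^(−t/τ).
C(43.5) = 2.38 + (0.104 − 2.38)·e^(−43.5/15.064) = 2.38 + (-2.2760)·0.055701 = 2.2532 mg/L.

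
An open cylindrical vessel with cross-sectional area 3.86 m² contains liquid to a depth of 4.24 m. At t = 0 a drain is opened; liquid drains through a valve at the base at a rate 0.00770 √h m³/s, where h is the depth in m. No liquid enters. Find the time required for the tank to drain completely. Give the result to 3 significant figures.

Unsteady balance on liquid volume: A dh/dt = −0.00770 √h.
∫ h^(−1/2) dh = −(0.00770/A) ∫ dt, giving 2√h = 2√h₀ − (0.00770/A) t.
Set h = 0: 2√h₀ = (0.00770/A) t_empty ⇒ t_empty = 2A√h₀/0.00770.
t_empty = 2·3.86·√4.24/0.00770 = 7.7200·2.0591/0.00770 = 2064.5 s.

2060 s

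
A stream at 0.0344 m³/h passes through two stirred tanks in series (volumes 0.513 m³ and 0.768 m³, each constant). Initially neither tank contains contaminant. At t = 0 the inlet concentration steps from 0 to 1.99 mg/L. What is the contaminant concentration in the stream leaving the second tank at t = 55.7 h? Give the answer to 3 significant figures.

1.59 mg/L

Time constants: τᵢ = Vᵢ/Q for each well-mixed tank.
τ₁ = 0.513/0.0344 = 14.913 h; τ₂ = 0.768/0.0344 = 22.326 h.
Tank 1: C₁ = C_in(1 − e^(−t/τ₁)). Tank 2 (τ₁ ≠ τ₂): C₂ = C_in[1 − (τ₁ e^(−t/τ₁) − τ₂ e^(−t/τ₂))/(τ₁ − τ₂)].
At t = 55.7: e^(−t/τ₁) = 0.023872, e^(−t/τ₂) = 0.082505.
C₂ = 1.99·[1 − (14.913·0.023872 − 22.326·0.082505)/(-7.4128)] = 1.99·0.79954 = 1.5911 mg/L.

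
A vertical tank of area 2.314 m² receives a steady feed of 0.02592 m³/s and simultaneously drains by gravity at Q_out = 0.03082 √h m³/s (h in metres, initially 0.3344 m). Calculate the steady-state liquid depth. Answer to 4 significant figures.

0.7073 m

Accumulation of liquid (constant cross-section A): A dh/dt = Q_in − 0.03082 √h. At steady state dh/dt = 0:
Q_in = 0.03082 √h_ss ⇒ √h_ss = 0.02592/0.03082 = 0.841012.
h_ss = 0.841012² = 0.707302 m. (Since h₀ = 0.3344 m < h_ss, the level will rise toward this value.)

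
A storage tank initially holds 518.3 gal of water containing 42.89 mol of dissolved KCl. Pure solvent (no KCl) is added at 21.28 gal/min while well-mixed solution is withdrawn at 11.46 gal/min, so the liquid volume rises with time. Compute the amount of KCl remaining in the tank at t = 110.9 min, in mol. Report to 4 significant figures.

11.45 mol

Let m(t) be the amount of KCl. Volume: V(t) = V₀ + (Q_in − Q_out) t = 518.3 + 9.82000 t; V(110.9) = 1607.34 gal.
Solute balance: dm/dt = 0 − Q_out C = −Q_out m/V(t).
Separate: dm/m = −Q_out dt/V(t) ⇒ ln(m/m₀) = −(Q_out/(Q_in−Q_out)) ln(V/V₀).
m = m₀ (V₀/V)^(Q_out/(Q_in−Q_out)) = 42.89 × (518.3/1607.34)^(1.16701) = 11.4483 mol.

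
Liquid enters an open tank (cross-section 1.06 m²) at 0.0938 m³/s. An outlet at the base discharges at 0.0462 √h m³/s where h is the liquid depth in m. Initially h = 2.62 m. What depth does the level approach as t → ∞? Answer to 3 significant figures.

4.12 m

Level balance: A dh/dt = 0.0938 − 0.0462 √h. Setting dh/dt = 0:
Q_in = 0.0462 √h_ss ⇒ √h_ss = 0.0938/0.0462 = 2.0303.
h_ss = 2.0303² = 4.1221 m. (Since h₀ = 2.62 m < h_ss, the level will rise toward this value.)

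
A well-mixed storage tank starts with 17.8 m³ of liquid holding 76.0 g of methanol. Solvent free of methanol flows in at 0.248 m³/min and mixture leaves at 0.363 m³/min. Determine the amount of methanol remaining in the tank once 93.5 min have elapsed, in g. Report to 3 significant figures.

Total volume: dV/dt = Q_in − Q_out = -0.11500 m³/min, so V(t) = 17.8 − 0.11500 t and V(93.5) = 7.0475 m³.
No methanol enters, so dm/dt = −Q_out · (m/V).
dm/m = −Q_out dt/(V₀ − 0.11500 t); integrating gives ln(m/m₀) = −(Q_out/(Q_in−Q_out)) ln(V/V₀).
m = m₀ (V₀/V)^(Q_out/(Q_in−Q_out)) = 76.0 × (17.8/7.0475)^(-3.1565) = 4.0802 g.

4.08 g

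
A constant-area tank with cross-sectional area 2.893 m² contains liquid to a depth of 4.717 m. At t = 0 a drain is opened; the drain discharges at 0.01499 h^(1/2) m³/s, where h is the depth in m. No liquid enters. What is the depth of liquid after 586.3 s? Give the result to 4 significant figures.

0.4263 m

Volume balance on the tank: A dh/dt = −0.01499 √h.
∫ h^(−1/2) dh = −(0.01499/A) ∫ dt, giving 2√h = 2√h₀ − (0.01499/A) t.
√h = √4.717 − 0.01499·586.3/(2·2.893) = 2.17187 − 1.51895 = 0.652917.
h = 0.652917² = 0.426300 m.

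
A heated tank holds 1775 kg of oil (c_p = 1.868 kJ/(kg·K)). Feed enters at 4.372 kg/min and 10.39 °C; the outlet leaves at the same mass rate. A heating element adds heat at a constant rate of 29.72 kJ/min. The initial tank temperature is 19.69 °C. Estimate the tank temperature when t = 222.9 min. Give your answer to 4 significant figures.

17.30 °C

First-law balance (no shaft work): M c_p dT/dt = ṁ c_p (T_in − T) + 29.72.
τ = M/ṁ = 405.993 min; T_ss = T_in + Q̇/(ṁ c_p) = 10.39 + 29.72/(4.372·1.868) = 14.0291 °C.
T approaches T_ss exponentially: T(t) = T_ss + (T₀ − T_ss) e^(−t/τ).
T(222.9) = 14.0291 + (5.66092)·e^(−222.9/405.993) = 14.0291 + (5.66092)·0.577513 = 17.2983 °C.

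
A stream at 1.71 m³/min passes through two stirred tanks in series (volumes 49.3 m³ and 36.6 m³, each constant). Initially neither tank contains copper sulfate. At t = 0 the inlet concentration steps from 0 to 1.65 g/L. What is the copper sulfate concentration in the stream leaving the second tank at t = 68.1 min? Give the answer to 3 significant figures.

1.24 g/L

Time constants: τᵢ = Vᵢ/Q for each well-mixed tank.
τ₁ = 49.3/1.71 = 28.830 min; τ₂ = 36.6/1.71 = 21.404 min.
Tank 1: C₁ = C_in(1 − e^(−t/τ₁)). Tank 2 (τ₁ ≠ τ₂): C₂ = C_in[1 − (τ₁ e^(−t/τ₁) − τ₂ e^(−t/τ₂))/(τ₁ − τ₂)].
At t = 68.1: e^(−t/τ₁) = 0.094223, e^(−t/τ₂) = 0.041514.
C₂ = 1.65·[1 − (28.830·0.094223 − 21.404·0.041514)/(7.4269)] = 1.65·0.75388 = 1.2439 g/L.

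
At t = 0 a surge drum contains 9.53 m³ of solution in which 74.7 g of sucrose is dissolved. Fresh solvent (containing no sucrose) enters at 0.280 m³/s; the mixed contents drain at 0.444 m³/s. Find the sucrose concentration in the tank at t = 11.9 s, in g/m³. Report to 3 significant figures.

5.30 g/m³

Total volume: dV/dt = Q_in − Q_out = -0.16400 m³/s, so V(t) = 9.53 − 0.16400 t and V(11.9) = 7.5784 m³.
No sucrose enters, so dm/dt = −Q_out · (m/V).
Separate: dm/m = −Q_out dt/V(t) ⇒ ln(m/m₀) = −(Q_out/(Q_in−Q_out)) ln(V/V₀).
m = m₀ (V₀/V)^(Q_out/(Q_in−Q_out)) = 74.7 × (9.53/7.5784)^(-2.7073) = 40.170 g.
C = m/V = 40.170/7.5784 = 5.3006 g/m³.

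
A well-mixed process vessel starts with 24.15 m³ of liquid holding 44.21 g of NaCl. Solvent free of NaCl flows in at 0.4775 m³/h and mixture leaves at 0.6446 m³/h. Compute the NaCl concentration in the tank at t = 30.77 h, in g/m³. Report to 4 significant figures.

Let m(t) be the amount of NaCl. Volume: V(t) = V₀ + (Q_in − Q_out) t = 24.15 − 0.167100 t; V(30.77) = 19.0083 m³.
No NaCl enters, so dm/dt = −Q_out · (m/V).
dm/m = −Q_out dt/(V₀ − 0.167100 t); integrating gives ln(m/m₀) = −(Q_out/(Q_in−Q_out)) ln(V/V₀).
m = m₀ (V₀/V)^(Q_out/(Q_in−Q_out)) = 44.21 × (24.15/19.0083)^(-3.85757) = 17.5565 g.
C = m/V = 17.5565/19.0083 = 0.923619 g/m³.

0.9236 g/m³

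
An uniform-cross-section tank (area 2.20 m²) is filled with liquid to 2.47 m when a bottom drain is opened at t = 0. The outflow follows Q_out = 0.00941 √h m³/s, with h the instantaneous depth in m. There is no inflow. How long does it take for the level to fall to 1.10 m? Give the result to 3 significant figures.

244 s

With no inflow, A dh/dt = −0.00941 √h.
∫ h^(−1/2) dh = −(0.00941/A) ∫ dt, giving 2√h = 2√h₀ − (0.00941/A) t.
t = 2A(√h₀ − √h)/0.00941 = 2·2.20·(√2.47 − √1.10)/0.00941
  = 4.4000 × (1.5716 − 1.0488) / 0.00941 = 244.46 s.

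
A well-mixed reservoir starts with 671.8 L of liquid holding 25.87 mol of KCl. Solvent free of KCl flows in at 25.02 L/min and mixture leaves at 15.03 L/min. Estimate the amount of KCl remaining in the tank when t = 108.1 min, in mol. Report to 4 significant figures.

Total volume: dV/dt = Q_in − Q_out = 9.99000 L/min, so V(t) = 671.8 + 9.99000 t and V(108.1) = 1751.72 L.
Solute balance: dm/dt = 0 − Q_out C = −Q_out m/V(t).
dm/m = −Q_out dt/(V₀ + 9.99000 t); integrating gives ln(m/m₀) = −(Q_out/(Q_in−Q_out)) ln(V/V₀).
m = m₀ (V₀/V)^(Q_out/(Q_in−Q_out)) = 25.87 × (671.8/1751.72)^(1.50450) = 6.11765 mol.

6.118 mol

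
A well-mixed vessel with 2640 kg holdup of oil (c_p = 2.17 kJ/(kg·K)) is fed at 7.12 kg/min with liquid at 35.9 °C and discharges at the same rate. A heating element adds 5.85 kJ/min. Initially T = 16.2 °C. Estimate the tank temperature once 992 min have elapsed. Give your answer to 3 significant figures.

M c_p dT/dt = ṁ c_p (T_in − T) + Q̇.
τ = M/ṁ = 370.79 min; T_ss = T_in + Q̇/(ṁ c_p) = 35.9 + 5.85/(7.12·2.17) = 36.279 °C.
Integrating: T(t) = T_ss + (T₀ − T_ss) e^(−t/τ).
T(992) = 36.279 + (-20.079)·e^(−992/370.79) = 36.279 + (-20.079)·0.068880 = 34.896 °C.

34.9 °C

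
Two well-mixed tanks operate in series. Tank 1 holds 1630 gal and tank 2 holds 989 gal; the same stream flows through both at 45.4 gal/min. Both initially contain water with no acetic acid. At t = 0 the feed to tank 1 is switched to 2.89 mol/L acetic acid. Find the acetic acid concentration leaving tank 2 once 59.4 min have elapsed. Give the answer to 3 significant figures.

1.78 mol/L

Species balance on tank i: dCᵢ/dt = (Cᵢ₋₁ − Cᵢ)/τᵢ with τᵢ = Vᵢ/Q.
τ₁ = 1630/45.4 = 35.903 min; τ₂ = 989/45.4 = 21.784 min.
Tank 1: C₁ = C_in(1 − e^(−t/τ₁)). Tank 2 (τ₁ ≠ τ₂): C₂ = C_in[1 − (τ₁ e^(−t/τ₁) − τ₂ e^(−t/τ₂))/(τ₁ − τ₂)].
At t = 59.4: e^(−t/τ₁) = 0.19120, e^(−t/τ₂) = 0.065431.
C₂ = 2.89·[1 − (35.903·0.19120 − 21.784·0.065431)/(14.119)] = 2.89·0.61476 = 1.7767 mol/L.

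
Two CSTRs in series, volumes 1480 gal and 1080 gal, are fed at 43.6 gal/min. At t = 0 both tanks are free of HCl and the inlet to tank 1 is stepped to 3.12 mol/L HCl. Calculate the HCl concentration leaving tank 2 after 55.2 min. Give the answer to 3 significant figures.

Species balance on tank i: dCᵢ/dt = (Cᵢ₋₁ − Cᵢ)/τᵢ with τᵢ = Vᵢ/Q.
τ₁ = 1480/43.6 = 33.945 min; τ₂ = 1080/43.6 = 24.771 min.
Tank 1: C₁ = C_in(1 − e^(−t/τ₁)). Tank 2 (τ₁ ≠ τ₂): C₂ = C_in[1 − (τ₁ e^(−t/τ₁) − τ₂ e^(−t/τ₂))/(τ₁ − τ₂)].
At t = 55.2: e^(−t/τ₁) = 0.19668, e^(−t/τ₂) = 0.10770.
C₂ = 3.12·[1 − (33.945·0.19668 − 24.771·0.10770)/(9.1743)] = 3.12·0.56305 = 1.7567 mol/L.

1.76 mol/L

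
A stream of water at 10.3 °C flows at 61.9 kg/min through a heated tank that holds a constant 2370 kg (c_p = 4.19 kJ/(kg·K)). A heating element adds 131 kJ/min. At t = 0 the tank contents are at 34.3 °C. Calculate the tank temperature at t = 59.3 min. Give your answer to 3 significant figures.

First-law balance (no shaft work): M c_p dT/dt = ṁ c_p (T_in − T) + 131.
Rearrange: dT/dt = (T_ss − T)/τ with τ = M/ṁ = 38.288 min and T_ss = T_in + Q̇/(ṁ c_p) = 10.805 °C.
Solution: T(t) = T_ss + (T₀ − T_ss) e^(−t/τ).
T(59.3) = 10.805 + (23.495)·e^(−59.3/38.288) = 10.805 + (23.495)·0.21250 = 15.798 °C.

15.8 °C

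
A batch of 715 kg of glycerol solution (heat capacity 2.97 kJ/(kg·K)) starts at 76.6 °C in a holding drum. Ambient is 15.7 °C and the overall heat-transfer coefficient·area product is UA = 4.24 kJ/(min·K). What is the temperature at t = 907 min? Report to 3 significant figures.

Lumped-capacitance energy balance: M c_p dT/dt = UA(T_amb − T).
dT/dt = (T_ss − T)/τ with T_ss = T_amb = 15.700 °C, τ = M c_p/UA = 715·2.97/4.24 = 500.84 min.
T approaches T_ss exponentially: T(t) = T_ss + (T₀ − T_ss) e^(−t/τ).
T(907) = 15.700 + (60.900)·0.16350 = 25.657 °C.

25.7 °C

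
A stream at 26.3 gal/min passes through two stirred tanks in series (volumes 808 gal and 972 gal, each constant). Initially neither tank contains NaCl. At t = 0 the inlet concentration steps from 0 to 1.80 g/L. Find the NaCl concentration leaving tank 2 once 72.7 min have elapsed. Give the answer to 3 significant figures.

1.14 g/L

Species balance on tank i: dCᵢ/dt = (Cᵢ₋₁ − Cᵢ)/τᵢ with τᵢ = Vᵢ/Q.
τ₁ = 808/26.3 = 30.722 min; τ₂ = 972/26.3 = 36.958 min.
Solving the cascade with C₁(0)=C₂(0)=0 gives C₂(t) = C_in[1 − (τ₁ e^(−t/τ₁) − τ₂ e^(−t/τ₂))/(τ₁ − τ₂)].
At t = 72.7: e^(−t/τ₁) = 0.093823, e^(−t/τ₂) = 0.13986.
C₂ = 1.80·[1 − (30.722·0.093823 − 36.958·0.13986)/(-6.2357)] = 1.80·0.63330 = 1.1399 g/L.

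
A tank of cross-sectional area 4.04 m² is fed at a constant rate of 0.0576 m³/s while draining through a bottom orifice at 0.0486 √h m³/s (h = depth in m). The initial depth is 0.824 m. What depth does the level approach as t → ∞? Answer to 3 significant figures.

Volume balance on the tank: A dh/dt = Q_in − 0.0486 √h. At steady state dh/dt = 0:
Q_in = 0.0486 √h_ss ⇒ √h_ss = 0.0576/0.0486 = 1.1852.
h_ss = 1.1852² = 1.4047 m. (Since h₀ = 0.824 m < h_ss, the level will rise toward this value.)

1.40 m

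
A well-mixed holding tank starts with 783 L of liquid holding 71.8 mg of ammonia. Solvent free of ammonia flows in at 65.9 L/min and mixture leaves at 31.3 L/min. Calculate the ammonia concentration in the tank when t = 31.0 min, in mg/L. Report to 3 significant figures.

0.0177 mg/L

Total volume: dV/dt = Q_in − Q_out = 34.600 L/min, so V(t) = 783 + 34.600 t and V(31.0) = 1855.6 L.
Species balance (pure solvent in): dm/dt = −Q_out · m/V(t).
Separate: dm/m = −Q_out dt/V(t) ⇒ ln(m/m₀) = −(Q_out/(Q_in−Q_out)) ln(V/V₀).
m = m₀ (V₀/V)^(Q_out/(Q_in−Q_out)) = 71.8 × (783/1855.6)^(0.90462) = 32.896 mg.
C = m/V = 32.896/1855.6 = 0.017728 mg/L.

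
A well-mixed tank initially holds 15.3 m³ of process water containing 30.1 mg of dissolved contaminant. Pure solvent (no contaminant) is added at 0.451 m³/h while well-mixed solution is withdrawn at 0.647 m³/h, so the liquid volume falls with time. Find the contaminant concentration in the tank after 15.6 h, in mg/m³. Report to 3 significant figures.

Total volume: dV/dt = Q_in − Q_out = -0.19600 m³/h, so V(t) = 15.3 − 0.19600 t and V(15.6) = 12.242 m³.
Solute balance: dm/dt = 0 − Q_out C = −Q_out m/V(t).
Separate: dm/m = −Q_out dt/V(t) ⇒ ln(m/m₀) = −(Q_out/(Q_in−Q_out)) ln(V/V₀).
m = m₀ (V₀/V)^(Q_out/(Q_in−Q_out)) = 30.1 × (15.3/12.242)^(-3.3010) = 14.419 mg.
C = m/V = 14.419/12.242 = 1.1778 mg/m³.

1.18 mg/m³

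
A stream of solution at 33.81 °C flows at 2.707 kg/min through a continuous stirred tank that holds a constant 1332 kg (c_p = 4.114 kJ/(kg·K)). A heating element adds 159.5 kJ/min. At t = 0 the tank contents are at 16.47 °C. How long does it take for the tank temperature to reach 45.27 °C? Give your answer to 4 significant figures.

M c_p dT/dt = ṁ c_p (T_in − T) + Q̇.
τ = M/ṁ = 492.058 min; T_ss = T_in + Q̇/(ṁ c_p) = 48.1321 °C.
T(t) = T_ss + (T₀ − T_ss) e^(−t/τ). Set T = 45.27:
e^(−t/τ) = (45.27 − 48.1321)/(16.47 − 48.1321) = 0.0903965
t = −492.058 · ln(0.0903965) = 1182.68 min.

1183 min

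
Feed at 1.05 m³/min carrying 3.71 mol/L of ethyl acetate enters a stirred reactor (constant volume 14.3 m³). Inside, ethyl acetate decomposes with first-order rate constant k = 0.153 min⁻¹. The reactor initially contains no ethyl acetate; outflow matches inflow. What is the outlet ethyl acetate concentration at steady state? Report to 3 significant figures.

1.20 mol/L

Species balance: V dC/dt = Q C_in − Q C − k V C.
At steady state: 0 = Q C_in − (Q + kV) C_ss, so C_ss = Q C_in/(Q + kV).
C_ss = 1.05·3.71/(1.05 + 0.153·14.3) = 3.8955/3.2379 = 1.2031 mol/L.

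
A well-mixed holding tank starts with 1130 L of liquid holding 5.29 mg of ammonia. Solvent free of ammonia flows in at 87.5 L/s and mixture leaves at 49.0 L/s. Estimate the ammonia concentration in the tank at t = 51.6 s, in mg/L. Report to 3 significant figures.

Let m(t) be the amount of ammonia. Volume: V(t) = V₀ + (Q_in − Q_out) t = 1130 + 38.500 t; V(51.6) = 3116.6 L.
No ammonia enters, so dm/dt = −Q_out · (m/V).
dm/m = −Q_out dt/(V₀ + 38.500 t); integrating gives ln(m/m₀) = −(Q_out/(Q_in−Q_out)) ln(V/V₀).
m = m₀ (V₀/V)^(Q_out/(Q_in−Q_out)) = 5.29 × (1130/3116.6)^(1.2727) = 1.4544 mg.
C = m/V = 1.4544/3116.6 = 0.00046667 mg/L.

0.000467 mg/L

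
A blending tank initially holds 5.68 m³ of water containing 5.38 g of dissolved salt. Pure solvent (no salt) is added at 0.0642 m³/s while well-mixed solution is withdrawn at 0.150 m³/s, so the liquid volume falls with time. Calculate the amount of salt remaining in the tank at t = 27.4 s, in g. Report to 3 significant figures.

Total volume: dV/dt = Q_in − Q_out = -0.085800 m³/s, so V(t) = 5.68 − 0.085800 t and V(27.4) = 3.3291 m³.
Species balance (pure solvent in): dm/dt = −Q_out · m/V(t).
dm/m = −Q_out dt/(V₀ − 0.085800 t); integrating gives ln(m/m₀) = −(Q_out/(Q_in−Q_out)) ln(V/V₀).
m = m₀ (V₀/V)^(Q_out/(Q_in−Q_out)) = 5.38 × (5.68/3.3291)^(-1.7483) = 2.1142 g.

2.11 g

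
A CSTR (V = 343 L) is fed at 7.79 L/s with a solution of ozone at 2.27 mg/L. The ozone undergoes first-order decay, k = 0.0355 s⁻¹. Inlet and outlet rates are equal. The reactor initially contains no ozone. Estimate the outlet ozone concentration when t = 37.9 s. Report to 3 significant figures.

0.788 mg/L

V dC/dt = Q(C_in − C) − k V C.
dC/dt = (Q/V) C_in − (Q/V + k) C; effective rate a = Q/V + k = 0.022711 + 0.0355 = 0.058211 s⁻¹.
C_ss = Q C_in/(Q + kV) = 0.88565 mg/L; C(t) = C_ss + (C₀ − C_ss) e^(−a t).
C(37.9) = 0.88565 + (-0.88565)·e^(−0.058211·37.9) = 0.88565 + (-0.88565)·0.11012 = 0.78812 mg/L.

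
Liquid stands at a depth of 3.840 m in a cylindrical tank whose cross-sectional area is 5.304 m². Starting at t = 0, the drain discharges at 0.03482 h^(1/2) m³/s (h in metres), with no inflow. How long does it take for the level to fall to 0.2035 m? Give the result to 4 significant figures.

459.6 s

With no inflow, A dh/dt = −0.03482 √h.
∫ h^(−1/2) dh = −(0.03482/A) ∫ dt, giving 2√h = 2√h₀ − (0.03482/A) t.
t = 2A(√h₀ − √h)/0.03482 = 2·5.304·(√3.840 − √0.2035)/0.03482
  = 10.6080 × (1.95959 − 0.451110) / 0.03482 = 459.563 s.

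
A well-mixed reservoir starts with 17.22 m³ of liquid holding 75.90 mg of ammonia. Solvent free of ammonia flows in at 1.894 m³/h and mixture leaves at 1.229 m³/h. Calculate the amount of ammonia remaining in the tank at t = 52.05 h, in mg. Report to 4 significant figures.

9.903 mg

Total volume: dV/dt = Q_in − Q_out = 0.665000 m³/h, so V(t) = 17.22 + 0.665000 t and V(52.05) = 51.8332 m³.
Solute balance: dm/dt = 0 − Q_out C = −Q_out m/V(t).
Separate: dm/m = −Q_out dt/V(t) ⇒ ln(m/m₀) = −(Q_out/(Q_in−Q_out)) ln(V/V₀).
m = m₀ (V₀/V)^(Q_out/(Q_in−Q_out)) = 75.90 × (17.22/51.8332)^(1.84812) = 9.90323 mg.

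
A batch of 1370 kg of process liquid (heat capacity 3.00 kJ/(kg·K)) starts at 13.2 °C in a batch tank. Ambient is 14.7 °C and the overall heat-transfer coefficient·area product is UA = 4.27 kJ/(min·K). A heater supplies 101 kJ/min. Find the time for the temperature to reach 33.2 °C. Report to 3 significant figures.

1530 min

Energy balance: M c_p dT/dt = −UA(T − T_amb) + Q̇.
τ = M c_p/UA = 962.53 min; T_ss = T_amb + Q̇/UA = 14.7 + 101/4.27 = 38.353 °C.
T(t) = T_ss + (T₀ − T_ss)e^(−t/τ); set T = 33.2:
t = −τ ln[(T − T_ss)/(T₀ − T_ss)] = −962.53 · ln(0.20488) = 1525.9 min.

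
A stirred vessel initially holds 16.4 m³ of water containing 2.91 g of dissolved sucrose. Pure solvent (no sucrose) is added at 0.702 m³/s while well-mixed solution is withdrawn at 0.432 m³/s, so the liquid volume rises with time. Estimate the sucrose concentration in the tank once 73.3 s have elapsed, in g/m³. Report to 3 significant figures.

Total volume: dV/dt = Q_in − Q_out = 0.27000 m³/s, so V(t) = 16.4 + 0.27000 t and V(73.3) = 36.191 m³.
Species balance (pure solvent in): dm/dt = −Q_out · m/V(t).
Separate: dm/m = −Q_out dt/V(t) ⇒ ln(m/m₀) = −(Q_out/(Q_in−Q_out)) ln(V/V₀).
m = m₀ (V₀/V)^(Q_out/(Q_in−Q_out)) = 2.91 × (16.4/36.191)^(1.6000) = 0.82013 g.
C = m/V = 0.82013/36.191 = 0.022661 g/m³.

0.0227 g/m³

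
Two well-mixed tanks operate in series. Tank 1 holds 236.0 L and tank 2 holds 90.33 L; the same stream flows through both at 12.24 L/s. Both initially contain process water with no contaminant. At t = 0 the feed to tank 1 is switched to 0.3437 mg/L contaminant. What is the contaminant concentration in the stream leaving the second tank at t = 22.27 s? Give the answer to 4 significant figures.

Time constants: τᵢ = Vᵢ/Q for each well-mixed tank.
τ₁ = 236.0/12.24 = 19.2810 s; τ₂ = 90.33/12.24 = 7.37990 s.
Tank 1: C₁ = C_in(1 − e^(−t/τ₁)). Tank 2 (τ₁ ≠ τ₂): C₂ = C_in[1 − (τ₁ e^(−t/τ₁) − τ₂ e^(−t/τ₂))/(τ₁ − τ₂)].
At t = 22.27: e^(−t/τ₁) = 0.315051, e^(−t/τ₂) = 0.0489158.
C₂ = 0.3437·[1 − (19.2810·0.315051 − 7.37990·0.0489158)/(11.9011)] = 0.3437·0.519918 = 0.178696 mg/L.

0.1787 mg/L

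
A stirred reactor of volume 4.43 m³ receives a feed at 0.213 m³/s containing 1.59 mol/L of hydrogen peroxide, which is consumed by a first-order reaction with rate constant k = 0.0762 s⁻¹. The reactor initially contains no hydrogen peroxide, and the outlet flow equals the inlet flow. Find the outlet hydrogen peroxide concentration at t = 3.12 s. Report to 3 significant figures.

0.198 mol/L

Accumulation = in − out − consumed: V dC/dt = Q C_in − Q C − k V C.
This is linear with rate a = Q/V + k = 0.12428 s⁻¹.
C_ss = Q C_in/(Q + kV) = 0.61513 mol/L; C(t) = C_ss + (C₀ − C_ss) e^(−a t).
C(3.12) = 0.61513 + (-0.61513)·e^(−0.12428·3.12) = 0.61513 + (-0.61513)·0.67858 = 0.19772 mol/L.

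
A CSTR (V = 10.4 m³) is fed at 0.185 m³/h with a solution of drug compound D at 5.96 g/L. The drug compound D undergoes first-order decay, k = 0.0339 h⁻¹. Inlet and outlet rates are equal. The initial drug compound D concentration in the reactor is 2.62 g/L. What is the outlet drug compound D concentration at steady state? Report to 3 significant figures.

2.05 g/L

V dC/dt = Q(C_in − C) − k V C.
At steady state: 0 = Q C_in − (Q + kV) C_ss, so C_ss = Q C_in/(Q + kV).
C_ss = 0.185·5.96/(0.185 + 0.0339·10.4) = 1.1026/0.53756 = 2.0511 g/L.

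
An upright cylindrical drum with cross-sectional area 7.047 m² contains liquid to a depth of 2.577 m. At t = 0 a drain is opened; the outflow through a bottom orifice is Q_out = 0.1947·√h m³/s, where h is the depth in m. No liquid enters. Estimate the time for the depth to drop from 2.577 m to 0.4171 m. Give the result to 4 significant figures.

69.45 s

With no inflow, A dh/dt = −0.1947 √h.
This is separable: 2 d(√h)/dt = −0.1947/A, so √h = √h₀ − (0.1947/(2A)) t.
t = 2A(√h₀ − √h)/0.1947 = 2·7.047·(√2.577 − √0.4171)/0.1947
  = 14.0940 × (1.60530 − 0.645833) / 0.1947 = 69.4545 s.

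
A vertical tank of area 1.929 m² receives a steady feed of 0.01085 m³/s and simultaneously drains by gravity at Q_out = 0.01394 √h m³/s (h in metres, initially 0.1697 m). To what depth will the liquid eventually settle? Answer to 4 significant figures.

Mass balance (ρ constant): A dh/dt = Q_in − 0.01394 √h. At steady state dh/dt = 0:
Q_in = 0.01394 √h_ss ⇒ √h_ss = 0.01085/0.01394 = 0.778336.
h_ss = 0.778336² = 0.605807 m. (Since h₀ = 0.1697 m < h_ss, the level will rise toward this value.)

0.6058 m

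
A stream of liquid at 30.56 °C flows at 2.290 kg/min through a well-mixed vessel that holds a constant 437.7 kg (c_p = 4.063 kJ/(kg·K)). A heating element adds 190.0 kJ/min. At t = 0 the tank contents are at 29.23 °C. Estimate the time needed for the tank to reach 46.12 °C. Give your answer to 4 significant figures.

Unsteady energy balance on the tank contents: M c_p dT/dt = ṁ c_p (T_in − T) + 190.0.
τ = M/ṁ = 191.135 min; T_ss = T_in + Q̇/(ṁ c_p) = 50.9807 °C.
T(t) = T_ss + (T₀ − T_ss) e^(−t/τ). Set T = 46.12:
e^(−t/τ) = (46.12 − 50.9807)/(29.23 − 50.9807) = 0.223474
t = −191.135 · ln(0.223474) = 286.408 min.

286.4 min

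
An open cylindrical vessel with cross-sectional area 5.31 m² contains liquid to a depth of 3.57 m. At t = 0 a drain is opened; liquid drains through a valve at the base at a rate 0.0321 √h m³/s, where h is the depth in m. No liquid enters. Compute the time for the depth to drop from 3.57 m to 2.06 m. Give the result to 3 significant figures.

A dh/dt = −Q_out = −0.0321 √h.
This is separable: 2 d(√h)/dt = −0.0321/A, so √h = √h₀ − (0.0321/(2A)) t.
t = 2A(√h₀ − √h)/0.0321 = 2·5.31·(√3.57 − √2.06)/0.0321
  = 10.620 × (1.8894 − 1.4353) / 0.0321 = 150.26 s.

150 s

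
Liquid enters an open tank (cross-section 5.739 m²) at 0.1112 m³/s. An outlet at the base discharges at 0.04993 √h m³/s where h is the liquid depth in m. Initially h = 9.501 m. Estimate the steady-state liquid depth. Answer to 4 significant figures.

4.960 m

A dh/dt = Q_in − 0.04993 √h. Steady state requires inflow = outflow:
Q_in = 0.04993 √h_ss ⇒ √h_ss = 0.1112/0.04993 = 2.22712.
h_ss = 2.22712² = 4.96005 m. (Since h₀ = 9.501 m > h_ss, the level will fall toward this value.)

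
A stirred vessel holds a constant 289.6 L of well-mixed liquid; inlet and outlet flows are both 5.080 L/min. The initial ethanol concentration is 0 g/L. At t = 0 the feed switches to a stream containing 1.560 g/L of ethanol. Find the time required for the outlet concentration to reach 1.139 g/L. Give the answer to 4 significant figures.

74.67 min

Species balance: V dC/dt = Q(C_in − C) ⇒ τ = V/Q = 57.0079 min.
C(t) = C_in + (C₀ − C_in) e^(−t/τ). Set C = 1.139 and solve for t:
e^(−t/τ) = (C − C_in)/(C₀ − C_in) = (1.139 − 1.560)/(0 − 1.560) = 0.269872
t = −τ ln(…) = 57.0079 × 1.30981 = 74.6694 min.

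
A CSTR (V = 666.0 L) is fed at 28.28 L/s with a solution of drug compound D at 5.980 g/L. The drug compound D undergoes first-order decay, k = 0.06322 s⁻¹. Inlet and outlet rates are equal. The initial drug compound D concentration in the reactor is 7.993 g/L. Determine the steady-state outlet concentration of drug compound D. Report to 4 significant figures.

Accumulation = in − out − consumed: V dC/dt = Q C_in − Q C − k V C.
Steady state (dC/dt = 0): C_ss = Q C_in/(Q + kV) = C_in/(1 + kV/Q).
C_ss = 28.28·5.980/(28.28 + 0.06322·666.0) = 169.114/70.3845 = 2.40272 g/L.

2.403 g/L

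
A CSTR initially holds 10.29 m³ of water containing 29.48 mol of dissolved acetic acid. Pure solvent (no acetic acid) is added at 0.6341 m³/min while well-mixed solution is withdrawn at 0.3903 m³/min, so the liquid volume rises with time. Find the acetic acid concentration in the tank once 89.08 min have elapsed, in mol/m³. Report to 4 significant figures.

0.1497 mol/m³

Total volume: dV/dt = Q_in − Q_out = 0.243800 m³/min, so V(t) = 10.29 + 0.243800 t and V(89.08) = 32.0077 m³.
Species balance (pure solvent in): dm/dt = −Q_out · m/V(t).
dm/m = −Q_out dt/(V₀ + 0.243800 t); integrating gives ln(m/m₀) = −(Q_out/(Q_in−Q_out)) ln(V/V₀).
m = m₀ (V₀/V)^(Q_out/(Q_in−Q_out)) = 29.48 × (10.29/32.0077)^(1.60090) = 4.79226 mol.
C = m/V = 4.79226/32.0077 = 0.149722 mol/m³.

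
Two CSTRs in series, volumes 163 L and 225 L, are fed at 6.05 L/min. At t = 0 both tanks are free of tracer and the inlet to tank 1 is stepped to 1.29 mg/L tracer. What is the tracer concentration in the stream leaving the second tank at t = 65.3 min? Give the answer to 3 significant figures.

Each tank obeys Vᵢ dCᵢ/dt = Q(Cᵢ₋₁ − Cᵢ), so τᵢ = Vᵢ/Q.
τ₁ = 163/6.05 = 26.942 min; τ₂ = 225/6.05 = 37.190 min.
Solving the cascade with C₁(0)=C₂(0)=0 gives C₂(t) = C_in[1 − (τ₁ e^(−t/τ₁) − τ₂ e^(−t/τ₂))/(τ₁ − τ₂)].
At t = 65.3: e^(−t/τ₁) = 0.088592, e^(−t/τ₂) = 0.17276.
C₂ = 1.29·[1 − (26.942·0.088592 − 37.190·0.17276)/(-10.248)] = 1.29·0.60596 = 0.78168 mg/L.

0.782 mg/L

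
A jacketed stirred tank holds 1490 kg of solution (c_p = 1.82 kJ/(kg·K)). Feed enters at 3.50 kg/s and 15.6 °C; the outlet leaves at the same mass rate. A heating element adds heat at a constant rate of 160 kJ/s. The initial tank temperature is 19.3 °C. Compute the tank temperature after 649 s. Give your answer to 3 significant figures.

36.1 °C

M c_p dT/dt = ṁ c_p (T_in − T) + Q̇.
τ = M/ṁ = 425.71 s; T_ss = T_in + Q̇/(ṁ c_p) = 15.6 + 160/(3.50·1.82) = 40.718 °C.
Integrating: T(t) = T_ss + (T₀ − T_ss) e^(−t/τ).
T(649) = 40.718 + (-21.418)·e^(−649/425.71) = 40.718 + (-21.418)·0.21773 = 36.054 °C.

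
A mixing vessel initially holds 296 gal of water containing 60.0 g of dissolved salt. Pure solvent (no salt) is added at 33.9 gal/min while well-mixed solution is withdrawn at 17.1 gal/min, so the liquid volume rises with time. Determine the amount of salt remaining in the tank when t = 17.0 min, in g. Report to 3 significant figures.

Total volume: dV/dt = Q_in − Q_out = 16.800 gal/min, so V(t) = 296 + 16.800 t and V(17.0) = 581.60 gal.
No salt enters, so dm/dt = −Q_out · (m/V).
Separate: dm/m = −Q_out dt/V(t) ⇒ ln(m/m₀) = −(Q_out/(Q_in−Q_out)) ln(V/V₀).
m = m₀ (V₀/V)^(Q_out/(Q_in−Q_out)) = 60.0 × (296/581.60)^(1.0179) = 30.170 g.

30.2 g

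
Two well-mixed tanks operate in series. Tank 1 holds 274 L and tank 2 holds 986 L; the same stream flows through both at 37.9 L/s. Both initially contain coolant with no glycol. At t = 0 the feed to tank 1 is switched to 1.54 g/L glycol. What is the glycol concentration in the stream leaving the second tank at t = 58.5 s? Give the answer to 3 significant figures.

1.32 g/L

Each tank obeys Vᵢ dCᵢ/dt = Q(Cᵢ₋₁ − Cᵢ), so τᵢ = Vᵢ/Q.
τ₁ = 274/37.9 = 7.2296 s; τ₂ = 986/37.9 = 26.016 s.
Solving the cascade with C₁(0)=C₂(0)=0 gives C₂(t) = C_in[1 − (τ₁ e^(−t/τ₁) − τ₂ e^(−t/τ₂))/(τ₁ − τ₂)].
At t = 58.5: e^(−t/τ₁) = 0.00030604, e^(−t/τ₂) = 0.10554.
C₂ = 1.54·[1 − (7.2296·0.00030604 − 26.016·0.10554)/(-18.786)] = 1.54·0.85396 = 1.3151 g/L.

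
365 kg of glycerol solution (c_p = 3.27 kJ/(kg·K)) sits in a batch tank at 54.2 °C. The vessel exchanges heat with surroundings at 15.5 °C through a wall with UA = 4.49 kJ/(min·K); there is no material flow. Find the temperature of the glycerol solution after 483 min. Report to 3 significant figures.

M c_p dT/dt = −UA(T − T_amb).
dT/dt = (T_ss − T)/τ with T_ss = T_amb = 15.500 °C, τ = M c_p/UA = 365·3.27/4.49 = 265.82 min.
T approaches T_ss exponentially: T(t) = T_ss + (T₀ − T_ss) e^(−t/τ).
T(483) = 15.500 + (38.700)·0.16251 = 21.789 °C.

21.8 °C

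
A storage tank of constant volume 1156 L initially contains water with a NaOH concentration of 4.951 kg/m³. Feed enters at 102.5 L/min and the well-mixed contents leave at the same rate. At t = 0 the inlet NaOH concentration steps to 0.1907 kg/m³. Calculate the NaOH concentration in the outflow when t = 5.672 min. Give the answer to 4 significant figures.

Mass balance on the solute (V constant): V dC/dt = Q(C_in − C).
So dC/dt = (C_in − C)/τ with τ = V/Q = 1156/102.5 = 11.2780 min.
This is linear first-order; C(t) = C_in + (C₀ − C_in) e^(−t/τ).
C(5.672) = 0.1907 + (4.951 − 0.1907)·e^(−5.672/11.2780) = 0.1907 + (4.76030)·0.604760 = 3.06954 kg/m³.

3.070 kg/m³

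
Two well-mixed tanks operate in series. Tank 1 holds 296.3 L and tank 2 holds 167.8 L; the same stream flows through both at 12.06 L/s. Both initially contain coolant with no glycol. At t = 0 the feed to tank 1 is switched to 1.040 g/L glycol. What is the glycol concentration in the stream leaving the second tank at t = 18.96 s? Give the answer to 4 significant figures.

Time constants: τᵢ = Vᵢ/Q for each well-mixed tank.
τ₁ = 296.3/12.06 = 24.5688 s; τ₂ = 167.8/12.06 = 13.9138 s.
Solving the cascade with C₁(0)=C₂(0)=0 gives C₂(t) = C_in[1 − (τ₁ e^(−t/τ₁) − τ₂ e^(−t/τ₂))/(τ₁ − τ₂)].
At t = 18.96: e^(−t/τ₁) = 0.462222, e^(−t/τ₂) = 0.255974.
C₂ = 1.040·[1 − (24.5688·0.462222 − 13.9138·0.255974)/(10.6551)] = 1.040·0.268452 = 0.279190 g/L.

0.2792 g/L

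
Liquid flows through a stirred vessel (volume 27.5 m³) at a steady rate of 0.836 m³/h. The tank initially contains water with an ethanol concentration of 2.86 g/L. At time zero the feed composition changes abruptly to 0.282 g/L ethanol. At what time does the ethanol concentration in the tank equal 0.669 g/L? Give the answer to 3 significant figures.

62.4 h

Species balance: V dC/dt = Q(C_in − C) ⇒ τ = V/Q = 32.895 h.
C(t) = C_in + (C₀ − C_in) e^(−t/τ). Set C = 0.669 and solve for t:
e^(−t/τ) = (C − C_in)/(C₀ − C_in) = (0.669 − 0.282)/(2.86 − 0.282) = 0.15012
t = −τ ln(…) = 32.895 × 1.8963 = 62.380 h.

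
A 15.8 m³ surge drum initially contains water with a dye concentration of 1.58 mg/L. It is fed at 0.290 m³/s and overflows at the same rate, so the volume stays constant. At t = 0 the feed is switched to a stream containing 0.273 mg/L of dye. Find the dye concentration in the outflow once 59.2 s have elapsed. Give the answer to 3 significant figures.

Transient balance on the dissolved component: V dC/dt = Q(C_in − C).
Time constant τ = V/Q = 15.8/0.290 = 54.483 s.
Solution: C(t) = C_in + (C₀ − C_in) e^(−t/τ).
C(59.2) = 0.273 + (1.58 − 0.273)·e^(−59.2/54.483) = 0.273 + (1.3070)·0.33737 = 0.71394 mg/L.

0.714 mg/L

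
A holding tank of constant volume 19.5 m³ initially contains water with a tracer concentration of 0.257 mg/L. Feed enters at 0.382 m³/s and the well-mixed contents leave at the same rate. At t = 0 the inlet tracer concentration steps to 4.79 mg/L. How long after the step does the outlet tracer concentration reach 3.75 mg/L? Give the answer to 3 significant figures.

Species balance: V dC/dt = Q(C_in − C) ⇒ τ = V/Q = 51.047 s.
C(t) = C_in + (C₀ − C_in) e^(−t/τ). Set C = 3.75 and solve for t:
e^(−t/τ) = (C − C_in)/(C₀ − C_in) = (3.75 − 4.79)/(0.257 − 4.79) = 0.22943
t = −τ ln(…) = 51.047 × 1.4722 = 75.150 s.

75.1 s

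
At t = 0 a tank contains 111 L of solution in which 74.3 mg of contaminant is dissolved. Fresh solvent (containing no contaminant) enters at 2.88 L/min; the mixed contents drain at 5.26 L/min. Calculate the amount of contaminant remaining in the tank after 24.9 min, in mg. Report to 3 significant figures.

13.8 mg

Let m(t) be the amount of contaminant. Volume: V(t) = V₀ + (Q_in − Q_out) t = 111 − 2.3800 t; V(24.9) = 51.738 L.
Solute balance: dm/dt = 0 − Q_out C = −Q_out m/V(t).
dm/m = −Q_out dt/(V₀ − 2.3800 t); integrating gives ln(m/m₀) = −(Q_out/(Q_in−Q_out)) ln(V/V₀).
m = m₀ (V₀/V)^(Q_out/(Q_in−Q_out)) = 74.3 × (111/51.738)^(-2.2101) = 13.750 mg.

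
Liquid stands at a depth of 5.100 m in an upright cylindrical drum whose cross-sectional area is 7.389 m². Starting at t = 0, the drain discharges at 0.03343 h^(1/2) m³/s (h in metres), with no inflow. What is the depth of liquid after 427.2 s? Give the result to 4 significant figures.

Accumulation of liquid (constant cross-section A): A dh/dt = −0.03343 √h.
This is separable: 2 d(√h)/dt = −0.03343/A, so √h = √h₀ − (0.03343/(2A)) t.
√h = √5.100 − 0.03343·427.2/(2·7.389) = 2.25832 − 0.966389 = 1.29193.
h = 1.29193² = 1.66908 m.

1.669 m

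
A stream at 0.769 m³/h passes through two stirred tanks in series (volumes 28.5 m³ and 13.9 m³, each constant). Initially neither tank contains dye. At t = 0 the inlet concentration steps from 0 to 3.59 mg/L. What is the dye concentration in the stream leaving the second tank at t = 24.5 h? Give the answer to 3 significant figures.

0.853 mg/L

Species balance on tank i: dCᵢ/dt = (Cᵢ₋₁ − Cᵢ)/τᵢ with τᵢ = Vᵢ/Q.
τ₁ = 28.5/0.769 = 37.061 h; τ₂ = 13.9/0.769 = 18.075 h.
Tank 1: C₁ = C_in(1 − e^(−t/τ₁)). Tank 2 (τ₁ ≠ τ₂): C₂ = C_in[1 − (τ₁ e^(−t/τ₁) − τ₂ e^(−t/τ₂))/(τ₁ − τ₂)].
At t = 24.5: e^(−t/τ₁) = 0.51630, e^(−t/τ₂) = 0.25784.
C₂ = 3.59·[1 − (37.061·0.51630 − 18.075·0.25784)/(18.986)] = 3.59·0.23763 = 0.85310 mg/L.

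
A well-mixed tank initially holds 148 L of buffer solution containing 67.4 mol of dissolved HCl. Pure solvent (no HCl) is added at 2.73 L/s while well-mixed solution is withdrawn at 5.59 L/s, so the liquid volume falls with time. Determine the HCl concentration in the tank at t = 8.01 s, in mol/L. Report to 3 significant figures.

0.388 mol/L

Total volume: dV/dt = Q_in − Q_out = -2.8600 L/s, so V(t) = 148 − 2.8600 t and V(8.01) = 125.09 L.
Species balance (pure solvent in): dm/dt = −Q_out · m/V(t).
dm/m = −Q_out dt/(V₀ − 2.8600 t); integrating gives ln(m/m₀) = −(Q_out/(Q_in−Q_out)) ln(V/V₀).
m = m₀ (V₀/V)^(Q_out/(Q_in−Q_out)) = 67.4 × (148/125.09)^(-1.9545) = 48.519 mol.
C = m/V = 48.519/125.09 = 0.38787 mol/L.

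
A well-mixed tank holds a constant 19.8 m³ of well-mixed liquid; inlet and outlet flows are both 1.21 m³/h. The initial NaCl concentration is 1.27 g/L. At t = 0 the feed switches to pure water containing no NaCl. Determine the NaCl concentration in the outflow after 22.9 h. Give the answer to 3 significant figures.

Transient balance on the dissolved component: V dC/dt = Q(C_in − C).
Time constant τ = V/Q = 19.8/1.21 = 16.364 h.
This is linear first-order; C(t) = C_in + (C₀ − C_in) e^(−t/τ).
C(22.9) = 0 + (1.27 − 0)·e^(−22.9/16.364) = 0 + (1.2700)·0.24673 = 0.31335 g/L.

0.313 g/L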